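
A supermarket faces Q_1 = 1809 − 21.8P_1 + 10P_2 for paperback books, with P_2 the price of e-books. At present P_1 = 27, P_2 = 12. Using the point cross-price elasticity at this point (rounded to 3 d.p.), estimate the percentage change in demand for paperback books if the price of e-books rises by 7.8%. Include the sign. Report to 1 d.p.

At P_1 = 27, P_2 = 12: Q_1 = 1340.4.
∂Q_1/∂P_2 = 10.
ε = (∂Q_1/∂P_2)(P_2/Q_1) = 10.0000 × 12/1340.4 ≈ 0.090.
%ΔQ_1 ≈ ε × %ΔP_2 = 0.090 × (7.8%) = 0.7%.

0.7%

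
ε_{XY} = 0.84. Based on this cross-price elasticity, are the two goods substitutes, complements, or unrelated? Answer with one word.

ε = 0.84 > 0, so a higher price of good Y raises demand for good X: substitutes.

substitutes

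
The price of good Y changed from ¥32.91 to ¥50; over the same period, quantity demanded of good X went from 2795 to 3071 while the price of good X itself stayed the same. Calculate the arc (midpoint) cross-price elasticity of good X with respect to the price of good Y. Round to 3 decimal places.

0.228

ΔQ_X = 3071 − 2795 = 276; ΔP_Y = 50 − 32.91 = 17.09.
Midpoints: Q̄_X = 2933.0, P̄_Y = 41.45.
ε = (ΔQ_X/Q̄_X)/(ΔP_Y/P̄_Y) = (276/2933.0)/(17.09/41.45) ≈ 0.228.
ε > 0: good X and good Y are substitutes.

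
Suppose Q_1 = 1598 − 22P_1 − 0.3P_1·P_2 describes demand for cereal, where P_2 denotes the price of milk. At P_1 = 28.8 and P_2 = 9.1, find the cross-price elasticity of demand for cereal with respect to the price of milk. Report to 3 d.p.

At P_1 = 28.8 and P_2 = 9.1: Q_1 = 885.776.
∂Q_1/∂P_2 = -0.3P_1 = -0.3(28.8) = -8.6400.
ε = (∂Q_1/∂P_2)(P_2/Q_1) = -8.6400 × (9.1/885.776) ≈ -0.089.
ε < 0: complements.

-0.089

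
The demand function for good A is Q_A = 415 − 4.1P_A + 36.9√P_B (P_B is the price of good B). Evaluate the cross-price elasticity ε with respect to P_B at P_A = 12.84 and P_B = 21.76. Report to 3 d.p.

At P_A = 12.84 and P_B = 21.76: Q_A = 534.486.
∂Q_A/∂P_B = 36.9/(2√P_B) = 36.9/(2√21.76) = 3.9552.
ε = (∂Q_A/∂P_B)(P_B/Q_A) = 3.9552 × (21.76/534.486) ≈ 0.161.
ε > 0: substitutes.

0.161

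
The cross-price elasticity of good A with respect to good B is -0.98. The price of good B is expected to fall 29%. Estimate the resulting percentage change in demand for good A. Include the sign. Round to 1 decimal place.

28.4%

%ΔQ ≈ ε × %ΔP of good B = -0.98 × (-29%) = 28.4%.
Demand for good A rises by about 28.4%.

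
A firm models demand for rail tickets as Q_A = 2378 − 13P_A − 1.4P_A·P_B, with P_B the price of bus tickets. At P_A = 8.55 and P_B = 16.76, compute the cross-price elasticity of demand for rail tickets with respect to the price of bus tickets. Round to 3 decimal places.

-0.097

At P_A = 8.55 and P_B = 16.76: Q_A = 2066.233.
∂Q_A/∂P_B = -1.4P_A = -1.4(8.55) = -11.9700.
ε = (∂Q_A/∂P_B)(P_B/Q_A) = -11.9700 × (16.76/2066.233) ≈ -0.097.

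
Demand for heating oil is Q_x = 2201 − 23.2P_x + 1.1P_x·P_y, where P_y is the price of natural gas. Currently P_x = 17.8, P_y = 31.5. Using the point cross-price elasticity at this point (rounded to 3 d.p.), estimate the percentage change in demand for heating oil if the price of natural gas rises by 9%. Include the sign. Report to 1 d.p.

2.3%

At P_x = 17.8, P_y = 31.5: Q_x = 2404.81.
∂Q_x/∂P_y = 1.1P_x = 19.5800.
ε = (∂Q_x/∂P_y)(P_y/Q_x) = 19.5800 × 31.5/2404.81 ≈ 0.256.
%ΔQ_x ≈ ε × %ΔP_y = 0.256 × (9%) = 2.3%.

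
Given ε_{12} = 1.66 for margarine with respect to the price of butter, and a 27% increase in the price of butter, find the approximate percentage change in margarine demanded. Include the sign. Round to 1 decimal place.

44.8%

%ΔQ ≈ ε × %ΔP of butter = 1.66 × (27%) = 44.8%.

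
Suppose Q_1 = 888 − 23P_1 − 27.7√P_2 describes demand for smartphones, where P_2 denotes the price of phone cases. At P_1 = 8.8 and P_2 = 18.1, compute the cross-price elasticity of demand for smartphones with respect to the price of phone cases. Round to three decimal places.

At P_1 = 8.8 and P_2 = 18.1: Q_1 = 567.753.
∂Q_1/∂P_2 = -27.7/(2√P_2) = -27.7/(2√18.1) = -3.2554.
ε = (∂Q_1/∂P_2)(P_2/Q_1) = -3.2554 × (18.1/567.753) ≈ -0.104.

-0.104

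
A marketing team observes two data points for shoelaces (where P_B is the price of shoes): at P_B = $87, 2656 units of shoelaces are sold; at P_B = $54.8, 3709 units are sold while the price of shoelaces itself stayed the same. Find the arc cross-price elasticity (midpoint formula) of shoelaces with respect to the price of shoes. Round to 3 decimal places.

-0.729

ΔQ_A = 3709 − 2656 = 1053; ΔP_B = 54.8 − 87 = -32.2.
Midpoints: Q̄_A = 3182.5, P̄_B = 70.90.
ε = (ΔQ_A/Q̄_A)/(ΔP_B/P̄_B) = (1053/3182.5)/(-32.2/70.90) ≈ -0.729.
ε < 0: shoelaces and shoes are complements.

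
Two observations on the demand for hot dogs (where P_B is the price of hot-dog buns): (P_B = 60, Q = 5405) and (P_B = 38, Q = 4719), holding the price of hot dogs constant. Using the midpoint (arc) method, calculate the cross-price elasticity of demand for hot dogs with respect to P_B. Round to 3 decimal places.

0.302

ΔQ_A = 4719 − 5405 = -686; ΔP_B = 38 − 60 = -22.
Midpoints: Q̄_A = 5062.0, P̄_B = 49.00.
ε = (ΔQ_A/Q̄_A)/(ΔP_B/P̄_B) = (-686/5062.0)/(-22/49.00) ≈ 0.302.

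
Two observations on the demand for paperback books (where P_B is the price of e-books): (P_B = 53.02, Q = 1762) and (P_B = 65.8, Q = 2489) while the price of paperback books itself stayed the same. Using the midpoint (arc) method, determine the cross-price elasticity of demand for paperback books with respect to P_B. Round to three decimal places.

1.590

ΔQ_A = 2489 − 1762 = 727; ΔP_B = 65.8 − 53.02 = 12.78.
Midpoints: Q̄_A = 2125.5, P̄_B = 59.41.
ε = (ΔQ_A/Q̄_A)/(ΔP_B/P̄_B) = (727/2125.5)/(12.78/59.41) ≈ 1.590.
ε > 0: paperback books and e-books are substitutes.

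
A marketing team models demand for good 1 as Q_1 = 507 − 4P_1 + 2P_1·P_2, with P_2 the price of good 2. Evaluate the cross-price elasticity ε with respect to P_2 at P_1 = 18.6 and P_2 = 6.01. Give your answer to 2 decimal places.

0.34

At P_1 = 18.6 and P_2 = 6.01: Q_1 = 656.172.
∂Q_1/∂P_2 = 2P_1 = 2(18.6) = 37.2000.
ε = (∂Q_1/∂P_2)(P_2/Q_1) = 37.2000 × (6.01/656.172) ≈ 0.34.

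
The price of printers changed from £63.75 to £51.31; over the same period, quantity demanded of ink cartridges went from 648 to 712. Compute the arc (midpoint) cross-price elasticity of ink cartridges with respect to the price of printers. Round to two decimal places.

-0.44

ΔQ_A = 712 − 648 = 64; ΔP_B = 51.31 − 63.75 = -12.44.
Midpoints: Q̄_A = 680.0, P̄_B = 57.53.
ε = (ΔQ_A/Q̄_A)/(ΔP_B/P̄_B) = (64/680.0)/(-12.44/57.53) ≈ -0.44.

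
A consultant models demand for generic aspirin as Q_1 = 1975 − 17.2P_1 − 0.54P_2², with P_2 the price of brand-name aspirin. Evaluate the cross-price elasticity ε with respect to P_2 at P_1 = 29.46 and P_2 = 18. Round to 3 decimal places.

-0.271

At P_1 = 29.46 and P_2 = 18: Q_1 = 1293.328.
∂Q_1/∂P_2 = -1.08P_2 = -1.08(18) = -19.4400.
ε = (∂Q_1/∂P_2)(P_2/Q_1) = -19.4400 × (18/1293.328) ≈ -0.271.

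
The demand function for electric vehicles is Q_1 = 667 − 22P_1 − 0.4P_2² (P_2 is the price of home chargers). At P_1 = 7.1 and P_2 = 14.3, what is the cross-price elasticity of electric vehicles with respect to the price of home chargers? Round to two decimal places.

At P_1 = 7.1 and P_2 = 14.3: Q_1 = 429.004.
∂Q_1/∂P_2 = -0.8P_2 = -0.8(14.3) = -11.4400.
ε = (∂Q_1/∂P_2)(P_2/Q_1) = -11.4400 × (14.3/429.004) ≈ -0.38.
ε < 0: complements.

-0.38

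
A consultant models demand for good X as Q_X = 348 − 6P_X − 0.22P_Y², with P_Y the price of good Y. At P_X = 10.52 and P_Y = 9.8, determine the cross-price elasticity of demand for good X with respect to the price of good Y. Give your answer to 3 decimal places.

At P_X = 10.52 and P_Y = 9.8: Q_X = 263.751.
∂Q_X/∂P_Y = -0.44P_Y = -0.44(9.8) = -4.3120.
ε = (∂Q_X/∂P_Y)(P_Y/Q_X) = -4.3120 × (9.8/263.751) ≈ -0.160.

-0.160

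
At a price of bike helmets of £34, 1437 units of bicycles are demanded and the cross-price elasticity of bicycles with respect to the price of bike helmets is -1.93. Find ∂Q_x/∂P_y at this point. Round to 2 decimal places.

ε = (∂Q_x/∂P_y)·(P_y/Q_x) ⇒ ∂Q_x/∂P_y = ε·Q_x/P_y = -1.93 × 1437/34 ≈ -81.57.

-81.57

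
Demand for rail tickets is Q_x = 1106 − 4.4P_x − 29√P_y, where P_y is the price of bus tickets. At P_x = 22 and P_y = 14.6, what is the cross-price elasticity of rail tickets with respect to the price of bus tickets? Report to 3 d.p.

-0.062

At P_x = 22 and P_y = 14.6: Q_x = 898.391.
∂Q_x/∂P_y = -29/(2√P_y) = -29/(2√14.6) = -3.7948.
ε = (∂Q_x/∂P_y)(P_y/Q_x) = -3.7948 × (14.6/898.391) ≈ -0.062.
ε < 0: complements.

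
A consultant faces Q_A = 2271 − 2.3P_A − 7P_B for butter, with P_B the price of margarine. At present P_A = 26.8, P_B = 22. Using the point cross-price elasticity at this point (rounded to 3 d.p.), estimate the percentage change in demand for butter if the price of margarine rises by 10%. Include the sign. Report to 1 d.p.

At P_A = 26.8, P_B = 22: Q_A = 2055.36.
∂Q_A/∂P_B = -7.
ε = (∂Q_A/∂P_B)(P_B/Q_A) = -7.0000 × 22/2055.36 ≈ -0.075.
%ΔQ_A ≈ ε × %ΔP_B = -0.075 × (10%) = -0.8%.

-0.8%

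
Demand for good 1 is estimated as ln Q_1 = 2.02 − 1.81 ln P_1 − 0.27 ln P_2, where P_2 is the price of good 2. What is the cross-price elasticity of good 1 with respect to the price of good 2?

-0.27

In a log-linear (constant-elasticity) demand function, the coefficient on ln P_2 is the cross-price elasticity.
ε = -0.27. Negative, so good 1 and good 2 are complements.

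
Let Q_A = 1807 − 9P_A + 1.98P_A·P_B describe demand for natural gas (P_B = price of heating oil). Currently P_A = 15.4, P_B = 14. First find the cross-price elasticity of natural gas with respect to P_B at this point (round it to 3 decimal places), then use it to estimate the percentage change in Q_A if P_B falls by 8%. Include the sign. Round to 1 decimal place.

At P_A = 15.4, P_B = 14: Q_A = 2095.288.
∂Q_A/∂P_B = 1.98P_A = 30.4920.
ε = (∂Q_A/∂P_B)(P_B/Q_A) = 30.4920 × 14/2095.288 ≈ 0.204.
%ΔQ_A ≈ ε × %ΔP_B = 0.204 × (-8%) = -1.6%.

-1.6%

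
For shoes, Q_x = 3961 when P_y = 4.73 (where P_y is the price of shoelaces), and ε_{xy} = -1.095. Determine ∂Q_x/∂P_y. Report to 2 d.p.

ε = (∂Q_x/∂P_y)·(P_y/Q_x) ⇒ ∂Q_x/∂P_y = ε·Q_x/P_y = -1.095 × 3961/4.73 ≈ -916.98.

-916.98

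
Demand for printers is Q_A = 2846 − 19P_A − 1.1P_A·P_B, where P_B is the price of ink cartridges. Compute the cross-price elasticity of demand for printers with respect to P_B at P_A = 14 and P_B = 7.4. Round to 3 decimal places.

-0.046

At P_A = 14 and P_B = 7.4: Q_A = 2466.04.
∂Q_A/∂P_B = -1.1P_A = -1.1(14) = -15.4000.
ε = (∂Q_A/∂P_B)(P_B/Q_A) = -15.4000 × (7.4/2466.04) ≈ -0.046.
ε < 0: complements.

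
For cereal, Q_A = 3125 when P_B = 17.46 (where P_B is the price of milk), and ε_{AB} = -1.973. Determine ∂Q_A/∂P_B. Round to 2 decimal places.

-353.13

ε = (∂Q_A/∂P_B)·(P_B/Q_A) ⇒ ∂Q_A/∂P_B = ε·Q_A/P_B = -1.973 × 3125/17.46 ≈ -353.13.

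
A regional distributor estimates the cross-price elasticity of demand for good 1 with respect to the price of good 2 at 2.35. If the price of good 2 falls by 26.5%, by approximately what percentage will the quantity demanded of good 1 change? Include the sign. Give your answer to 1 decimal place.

-62.3%

%ΔQ ≈ ε × %ΔP of good 2 = 2.35 × (-26.5%) = -62.3%.
Demand for good 1 falls by about 62.3%.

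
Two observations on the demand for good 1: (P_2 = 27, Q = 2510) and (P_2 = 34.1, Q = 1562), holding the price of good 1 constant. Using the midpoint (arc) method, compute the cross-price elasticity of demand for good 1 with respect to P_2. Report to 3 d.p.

ΔQ_1 = 1562 − 2510 = -948; ΔP_2 = 34.1 − 27 = 7.1.
Midpoints: Q̄_1 = 2036.0, P̄_2 = 30.55.
ε = (ΔQ_1/Q̄_1)/(ΔP_2/P̄_2) = (-948/2036.0)/(7.1/30.55) ≈ -2.003.

-2.003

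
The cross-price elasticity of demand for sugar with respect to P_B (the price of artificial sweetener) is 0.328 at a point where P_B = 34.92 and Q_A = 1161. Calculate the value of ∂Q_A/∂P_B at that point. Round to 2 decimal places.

ε = (∂Q_A/∂P_B)·(P_B/Q_A) ⇒ ∂Q_A/∂P_B = ε·Q_A/P_B = 0.328 × 1161/34.92 ≈ 10.91.

10.91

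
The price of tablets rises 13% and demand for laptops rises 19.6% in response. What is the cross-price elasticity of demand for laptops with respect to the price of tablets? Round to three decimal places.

ε = (%ΔQ of laptops) / (%ΔP of tablets) = (19.6%) / (13%) ≈ 1.508.
Positive cross-price elasticity: substitutes.

1.508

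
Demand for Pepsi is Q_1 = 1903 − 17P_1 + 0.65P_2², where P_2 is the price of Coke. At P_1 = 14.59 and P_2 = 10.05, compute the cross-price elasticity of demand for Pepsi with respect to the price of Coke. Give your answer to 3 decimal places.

0.076

At P_1 = 14.59 and P_2 = 10.05: Q_1 = 1720.622.
∂Q_1/∂P_2 = 1.3P_2 = 1.3(10.05) = 13.0650.
ε = (∂Q_1/∂P_2)(P_2/Q_1) = 13.0650 × (10.05/1720.622) ≈ 0.076.
ε > 0: substitutes.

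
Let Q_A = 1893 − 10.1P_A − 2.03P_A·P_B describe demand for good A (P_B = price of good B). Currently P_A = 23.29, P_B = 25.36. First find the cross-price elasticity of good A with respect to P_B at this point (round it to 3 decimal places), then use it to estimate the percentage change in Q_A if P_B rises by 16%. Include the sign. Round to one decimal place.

At P_A = 23.29, P_B = 25.36: Q_A = 458.783.
∂Q_A/∂P_B = -2.03P_A = -47.2787.
ε = (∂Q_A/∂P_B)(P_B/Q_A) = -47.2787 × 25.36/458.783 ≈ -2.613.
%ΔQ_A ≈ ε × %ΔP_B = -2.613 × (16%) = -41.8%.

-41.8%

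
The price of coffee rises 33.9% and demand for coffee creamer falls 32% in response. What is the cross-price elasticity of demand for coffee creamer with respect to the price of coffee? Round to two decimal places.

-0.94

ε = (%ΔQ of coffee creamer) / (%ΔP of coffee) = (-32%) / (33.9%) ≈ -0.94.
Negative cross-price elasticity: complements.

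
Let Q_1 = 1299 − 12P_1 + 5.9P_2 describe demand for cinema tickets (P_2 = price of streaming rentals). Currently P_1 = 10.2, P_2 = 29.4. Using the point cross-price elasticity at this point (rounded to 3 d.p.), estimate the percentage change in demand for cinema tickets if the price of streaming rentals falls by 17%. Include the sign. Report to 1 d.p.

At P_1 = 10.2, P_2 = 29.4: Q_1 = 1350.06.
∂Q_1/∂P_2 = 5.9.
ε = (∂Q_1/∂P_2)(P_2/Q_1) = 5.9000 × 29.4/1350.06 ≈ 0.128.
%ΔQ_1 ≈ ε × %ΔP_2 = 0.128 × (-17%) = -2.2%.

-2.2%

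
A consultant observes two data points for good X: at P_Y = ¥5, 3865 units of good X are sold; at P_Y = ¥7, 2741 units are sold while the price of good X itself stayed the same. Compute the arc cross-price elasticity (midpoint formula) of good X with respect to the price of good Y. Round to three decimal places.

ΔQ_X = 2741 − 3865 = -1124; ΔP_Y = 7 − 5 = 2.
Midpoints: Q̄_X = 3303.0, P̄_Y = 6.00.
ε = (ΔQ_X/Q̄_X)/(ΔP_Y/P̄_Y) = (-1124/3303.0)/(2/6.00) ≈ -1.021.

-1.021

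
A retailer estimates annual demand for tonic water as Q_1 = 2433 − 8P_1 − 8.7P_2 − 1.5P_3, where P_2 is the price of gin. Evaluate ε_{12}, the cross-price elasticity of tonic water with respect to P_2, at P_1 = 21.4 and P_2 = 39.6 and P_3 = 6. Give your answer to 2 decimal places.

-0.18

At P_1 = 21.4 and P_2 = 39.6 and P_3 = 6: Q_1 = 1908.28.
∂Q_1/∂P_2 = -8.7.
ε = (∂Q_1/∂P_2)(P_2/Q_1) = -8.7 × (39.6/1908.28) ≈ -0.18.
Since ε < 0, tonic water and gin are complements.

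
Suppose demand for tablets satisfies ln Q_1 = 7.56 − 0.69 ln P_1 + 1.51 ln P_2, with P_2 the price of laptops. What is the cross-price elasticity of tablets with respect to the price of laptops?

In a log-linear (constant-elasticity) demand function, the coefficient on ln P_2 is the cross-price elasticity.
ε = 1.51. Positive, so tablets and laptops are substitutes.

1.51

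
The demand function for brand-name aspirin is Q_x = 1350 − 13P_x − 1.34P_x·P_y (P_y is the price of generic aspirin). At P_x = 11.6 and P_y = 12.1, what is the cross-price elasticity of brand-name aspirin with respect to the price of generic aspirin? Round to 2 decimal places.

-0.19

At P_x = 11.6 and P_y = 12.1: Q_x = 1011.118.
∂Q_x/∂P_y = -1.34P_x = -1.34(11.6) = -15.5440.
ε = (∂Q_x/∂P_y)(P_y/Q_x) = -15.5440 × (12.1/1011.118) ≈ -0.19.
ε < 0: complements.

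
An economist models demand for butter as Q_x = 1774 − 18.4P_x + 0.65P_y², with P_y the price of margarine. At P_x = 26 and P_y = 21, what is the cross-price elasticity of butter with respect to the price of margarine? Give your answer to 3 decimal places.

At P_x = 26 and P_y = 21: Q_x = 1582.25.
∂Q_x/∂P_y = 1.3P_y = 1.3(21) = 27.3000.
ε = (∂Q_x/∂P_y)(P_y/Q_x) = 27.3000 × (21/1582.25) ≈ 0.362.

0.362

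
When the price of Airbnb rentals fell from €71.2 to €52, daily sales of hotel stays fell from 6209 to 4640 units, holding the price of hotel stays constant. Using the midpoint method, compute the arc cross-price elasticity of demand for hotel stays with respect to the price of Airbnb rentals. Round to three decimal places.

0.928

ΔQ_A = 4640 − 6209 = -1569; ΔP_B = 52 − 71.2 = -19.2.
Midpoints: Q̄_A = 5424.5, P̄_B = 61.60.
ε = (ΔQ_A/Q̄_A)/(ΔP_B/P̄_B) = (-1569/5424.5)/(-19.2/61.60) ≈ 0.928.
ε > 0: hotel stays and Airbnb rentals are substitutes.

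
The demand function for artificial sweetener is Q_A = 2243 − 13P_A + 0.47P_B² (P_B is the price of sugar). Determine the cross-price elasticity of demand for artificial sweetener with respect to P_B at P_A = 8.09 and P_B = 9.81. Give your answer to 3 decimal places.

0.041

At P_A = 8.09 and P_B = 9.81: Q_A = 2183.061.
∂Q_A/∂P_B = 0.94P_B = 0.94(9.81) = 9.2214.
ε = (∂Q_A/∂P_B)(P_B/Q_A) = 9.2214 × (9.81/2183.061) ≈ 0.041.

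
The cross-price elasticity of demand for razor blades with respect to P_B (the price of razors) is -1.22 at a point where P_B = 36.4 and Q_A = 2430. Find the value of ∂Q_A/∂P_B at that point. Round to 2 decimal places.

ε = (∂Q_A/∂P_B)·(P_B/Q_A) ⇒ ∂Q_A/∂P_B = ε·Q_A/P_B = -1.22 × 2430/36.4 ≈ -81.45.

-81.45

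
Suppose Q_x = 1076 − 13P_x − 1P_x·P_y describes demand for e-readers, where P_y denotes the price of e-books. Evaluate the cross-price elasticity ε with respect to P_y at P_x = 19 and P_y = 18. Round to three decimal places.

At P_x = 19 and P_y = 18: Q_x = 487.
∂Q_x/∂P_y = -1P_x = -1(19) = -19.0000.
ε = (∂Q_x/∂P_y)(P_y/Q_x) = -19.0000 × (18/487) ≈ -0.702.

-0.702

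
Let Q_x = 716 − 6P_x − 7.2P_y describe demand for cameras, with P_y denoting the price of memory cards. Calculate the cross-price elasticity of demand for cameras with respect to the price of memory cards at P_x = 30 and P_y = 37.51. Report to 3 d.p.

-1.016

At P_x = 30 and P_y = 37.51: Q_x = 265.928.
∂Q_x/∂P_y = -7.2.
ε = (∂Q_x/∂P_y)(P_y/Q_x) = -7.2 × (37.51/265.928) ≈ -1.016.
Since ε < 0, cameras and memory cards are complements.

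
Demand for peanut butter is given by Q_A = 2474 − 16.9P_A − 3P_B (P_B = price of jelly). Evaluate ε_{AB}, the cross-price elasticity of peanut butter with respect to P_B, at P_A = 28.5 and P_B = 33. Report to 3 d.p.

At P_A = 28.5 and P_B = 33: Q_A = 1893.35.
∂Q_A/∂P_B = -3.
ε = (∂Q_A/∂P_B)(P_B/Q_A) = -3 × (33/1893.35) ≈ -0.052.
Since ε < 0, peanut butter and jelly are complements.

-0.052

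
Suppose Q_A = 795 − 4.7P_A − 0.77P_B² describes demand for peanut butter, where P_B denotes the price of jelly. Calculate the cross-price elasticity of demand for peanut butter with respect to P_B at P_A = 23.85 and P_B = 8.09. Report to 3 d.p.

-0.159

At P_A = 23.85 and P_B = 8.09: Q_A = 632.510.
∂Q_A/∂P_B = -1.54P_B = -1.54(8.09) = -12.4586.
ε = (∂Q_A/∂P_B)(P_B/Q_A) = -12.4586 × (8.09/632.510) ≈ -0.159.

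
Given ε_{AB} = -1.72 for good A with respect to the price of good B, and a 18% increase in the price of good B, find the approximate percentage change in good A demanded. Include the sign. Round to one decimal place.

%ΔQ ≈ ε × %ΔP of good B = -1.72 × (18%) = -31.0%.
Demand for good A falls by about 31.0%.

-31.0%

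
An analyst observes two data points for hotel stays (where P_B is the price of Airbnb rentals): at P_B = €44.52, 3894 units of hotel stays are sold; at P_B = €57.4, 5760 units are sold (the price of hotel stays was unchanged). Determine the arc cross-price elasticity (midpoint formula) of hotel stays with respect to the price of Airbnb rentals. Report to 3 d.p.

1.529

ΔQ_A = 5760 − 3894 = 1866; ΔP_B = 57.4 − 44.52 = 12.88.
Midpoints: Q̄_A = 4827.0, P̄_B = 50.96.
ε = (ΔQ_A/Q̄_A)/(ΔP_B/P̄_B) = (1866/4827.0)/(12.88/50.96) ≈ 1.529.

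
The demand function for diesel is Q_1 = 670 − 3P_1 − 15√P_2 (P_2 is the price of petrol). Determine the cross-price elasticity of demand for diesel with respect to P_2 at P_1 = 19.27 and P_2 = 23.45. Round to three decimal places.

-0.067

At P_1 = 19.27 and P_2 = 23.45: Q_1 = 539.552.
∂Q_1/∂P_2 = -15/(2√P_2) = -15/(2√23.45) = -1.5488.
ε = (∂Q_1/∂P_2)(P_2/Q_1) = -1.5488 × (23.45/539.552) ≈ -0.067.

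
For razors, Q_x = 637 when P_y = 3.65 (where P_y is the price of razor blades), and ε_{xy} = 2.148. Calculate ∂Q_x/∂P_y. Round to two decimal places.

ε = (∂Q_x/∂P_y)·(P_y/Q_x) ⇒ ∂Q_x/∂P_y = ε·Q_x/P_y = 2.148 × 637/3.65 ≈ 374.87.

374.87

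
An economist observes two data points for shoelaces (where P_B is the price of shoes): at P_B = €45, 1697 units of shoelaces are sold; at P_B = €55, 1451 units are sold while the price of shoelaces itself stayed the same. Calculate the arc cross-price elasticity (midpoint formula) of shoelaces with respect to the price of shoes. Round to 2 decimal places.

ΔQ_A = 1451 − 1697 = -246; ΔP_B = 55 − 45 = 10.
Midpoints: Q̄_A = 1574.0, P̄_B = 50.00.
ε = (ΔQ_A/Q̄_A)/(ΔP_B/P̄_B) = (-246/1574.0)/(10/50.00) ≈ -0.78.

-0.78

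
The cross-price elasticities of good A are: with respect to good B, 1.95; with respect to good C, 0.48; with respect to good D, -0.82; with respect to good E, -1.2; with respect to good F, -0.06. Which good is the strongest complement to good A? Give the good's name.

good E

Complements have ε < 0. The most negative value is -1.2 (good E).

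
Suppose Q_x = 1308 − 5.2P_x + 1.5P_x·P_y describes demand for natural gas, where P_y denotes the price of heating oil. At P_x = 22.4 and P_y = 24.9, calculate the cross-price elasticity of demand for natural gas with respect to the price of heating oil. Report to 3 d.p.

0.413

At P_x = 22.4 and P_y = 24.9: Q_x = 2028.16.
∂Q_x/∂P_y = 1.5P_x = 1.5(22.4) = 33.6000.
ε = (∂Q_x/∂P_y)(P_y/Q_x) = 33.6000 × (24.9/2028.16) ≈ 0.413.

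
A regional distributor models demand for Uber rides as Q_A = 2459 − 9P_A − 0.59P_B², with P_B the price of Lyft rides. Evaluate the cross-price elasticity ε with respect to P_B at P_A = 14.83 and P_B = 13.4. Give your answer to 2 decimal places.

At P_A = 14.83 and P_B = 13.4: Q_A = 2219.590.
∂Q_A/∂P_B = -1.18P_B = -1.18(13.4) = -15.8120.
ε = (∂Q_A/∂P_B)(P_B/Q_A) = -15.8120 × (13.4/2219.590) ≈ -0.10.

-0.10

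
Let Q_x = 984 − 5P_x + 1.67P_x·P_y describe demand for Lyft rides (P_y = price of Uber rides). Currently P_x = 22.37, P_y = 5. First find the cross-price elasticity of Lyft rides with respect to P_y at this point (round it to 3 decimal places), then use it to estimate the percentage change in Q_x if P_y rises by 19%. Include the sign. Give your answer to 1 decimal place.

3.3%

At P_x = 22.37, P_y = 5: Q_x = 1058.939.
∂Q_x/∂P_y = 1.67P_x = 37.3579.
ε = (∂Q_x/∂P_y)(P_y/Q_x) = 37.3579 × 5/1058.939 ≈ 0.176.
%ΔQ_x ≈ ε × %ΔP_y = 0.176 × (19%) = 3.3%.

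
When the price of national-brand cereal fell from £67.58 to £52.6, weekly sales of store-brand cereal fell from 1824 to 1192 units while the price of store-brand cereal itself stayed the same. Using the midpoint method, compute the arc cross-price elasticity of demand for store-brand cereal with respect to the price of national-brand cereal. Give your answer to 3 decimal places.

ΔQ_A = 1192 − 1824 = -632; ΔP_B = 52.6 − 67.58 = -14.98.
Midpoints: Q̄_A = 1508.0, P̄_B = 60.09.
ε = (ΔQ_A/Q̄_A)/(ΔP_B/P̄_B) = (-632/1508.0)/(-14.98/60.09) ≈ 1.681.
ε > 0: store-brand cereal and national-brand cereal are substitutes.

1.681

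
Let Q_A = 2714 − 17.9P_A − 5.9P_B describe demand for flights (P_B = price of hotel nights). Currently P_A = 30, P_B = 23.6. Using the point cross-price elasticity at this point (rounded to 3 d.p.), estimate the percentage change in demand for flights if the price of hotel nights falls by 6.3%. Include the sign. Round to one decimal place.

At P_A = 30, P_B = 23.6: Q_A = 2037.76.
∂Q_A/∂P_B = -5.9.
ε = (∂Q_A/∂P_B)(P_B/Q_A) = -5.9000 × 23.6/2037.76 ≈ -0.068.
%ΔQ_A ≈ ε × %ΔP_B = -0.068 × (-6.3%) = 0.4%.

0.4%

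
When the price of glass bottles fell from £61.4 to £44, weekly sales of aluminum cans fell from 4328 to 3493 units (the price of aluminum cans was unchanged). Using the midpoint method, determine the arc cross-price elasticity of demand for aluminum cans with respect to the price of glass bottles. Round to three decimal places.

0.647

ΔQ_A = 3493 − 4328 = -835; ΔP_B = 44 − 61.4 = -17.4.
Midpoints: Q̄_A = 3910.5, P̄_B = 52.70.
ε = (ΔQ_A/Q̄_A)/(ΔP_B/P̄_B) = (-835/3910.5)/(-17.4/52.70) ≈ 0.647.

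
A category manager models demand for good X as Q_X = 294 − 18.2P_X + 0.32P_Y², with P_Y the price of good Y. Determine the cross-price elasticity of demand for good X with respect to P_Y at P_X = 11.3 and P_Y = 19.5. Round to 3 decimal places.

At P_X = 11.3 and P_Y = 19.5: Q_X = 210.02.
∂Q_X/∂P_Y = 0.64P_Y = 0.64(19.5) = 12.4800.
ε = (∂Q_X/∂P_Y)(P_Y/Q_X) = 12.4800 × (19.5/210.02) ≈ 1.159.

1.159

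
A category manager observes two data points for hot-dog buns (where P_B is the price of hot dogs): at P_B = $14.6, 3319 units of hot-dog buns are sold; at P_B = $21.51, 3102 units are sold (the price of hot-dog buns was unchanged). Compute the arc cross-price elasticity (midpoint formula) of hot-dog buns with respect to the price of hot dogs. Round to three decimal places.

ΔQ_A = 3102 − 3319 = -217; ΔP_B = 21.51 − 14.6 = 6.91.
Midpoints: Q̄_A = 3210.5, P̄_B = 18.05.
ε = (ΔQ_A/Q̄_A)/(ΔP_B/P̄_B) = (-217/3210.5)/(6.91/18.05) ≈ -0.177.

-0.177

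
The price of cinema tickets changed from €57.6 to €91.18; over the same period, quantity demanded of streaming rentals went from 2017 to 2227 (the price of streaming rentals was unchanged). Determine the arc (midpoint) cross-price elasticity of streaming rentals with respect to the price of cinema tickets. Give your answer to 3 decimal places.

0.219

ΔQ_A = 2227 − 2017 = 210; ΔP_B = 91.18 − 57.6 = 33.58.
Midpoints: Q̄_A = 2122.0, P̄_B = 74.39.
ε = (ΔQ_A/Q̄_A)/(ΔP_B/P̄_B) = (210/2122.0)/(33.58/74.39) ≈ 0.219.
ε > 0: streaming rentals and cinema tickets are substitutes.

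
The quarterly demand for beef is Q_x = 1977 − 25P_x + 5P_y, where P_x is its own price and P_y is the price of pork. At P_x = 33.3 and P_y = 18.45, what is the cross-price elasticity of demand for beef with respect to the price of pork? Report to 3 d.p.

0.075

At P_x = 33.3 and P_y = 18.45: Q_x = 1236.75.
∂Q_x/∂P_y = 5.
ε = (∂Q_x/∂P_y)(P_y/Q_x) = 5 × (18.45/1236.75) ≈ 0.075.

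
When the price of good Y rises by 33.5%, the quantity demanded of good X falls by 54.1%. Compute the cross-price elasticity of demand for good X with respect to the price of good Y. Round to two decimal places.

-1.61

ε = (%ΔQ of good X) / (%ΔP of good Y) = (-54.1%) / (33.5%) ≈ -1.61.
Negative cross-price elasticity: complements.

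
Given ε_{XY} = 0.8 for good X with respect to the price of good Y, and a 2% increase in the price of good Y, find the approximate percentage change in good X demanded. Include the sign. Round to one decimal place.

%ΔQ ≈ ε × %ΔP of good Y = 0.8 × (2%) = 1.6%.

1.6%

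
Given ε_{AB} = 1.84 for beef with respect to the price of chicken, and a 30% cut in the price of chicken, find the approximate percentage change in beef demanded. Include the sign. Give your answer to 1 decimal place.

%ΔQ ≈ ε × %ΔP of chicken = 1.84 × (-30%) = -55.2%.

-55.2%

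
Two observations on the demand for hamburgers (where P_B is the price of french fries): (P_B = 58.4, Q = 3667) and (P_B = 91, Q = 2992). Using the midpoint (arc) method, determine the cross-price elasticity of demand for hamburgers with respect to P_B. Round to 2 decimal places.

ΔQ_A = 2992 − 3667 = -675; ΔP_B = 91 − 58.4 = 32.6.
Midpoints: Q̄_A = 3329.5, P̄_B = 74.70.
ε = (ΔQ_A/Q̄_A)/(ΔP_B/P̄_B) = (-675/3329.5)/(32.6/74.70) ≈ -0.46.

-0.46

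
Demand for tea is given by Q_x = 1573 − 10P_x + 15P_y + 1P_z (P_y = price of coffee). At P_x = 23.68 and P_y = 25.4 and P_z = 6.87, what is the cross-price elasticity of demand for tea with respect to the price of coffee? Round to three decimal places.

At P_x = 23.68 and P_y = 25.4 and P_z = 6.87: Q_x = 1724.07.
∂Q_x/∂P_y = 15.
ε = (∂Q_x/∂P_y)(P_y/Q_x) = 15 × (25.4/1724.07) ≈ 0.221.
Since ε > 0, tea and coffee are substitutes.

0.221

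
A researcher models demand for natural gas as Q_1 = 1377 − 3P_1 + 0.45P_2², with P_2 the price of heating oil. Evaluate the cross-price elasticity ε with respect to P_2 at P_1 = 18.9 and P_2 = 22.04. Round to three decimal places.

At P_1 = 18.9 and P_2 = 22.04: Q_1 = 1538.893.
∂Q_1/∂P_2 = 0.9P_2 = 0.9(22.04) = 19.8360.
ε = (∂Q_1/∂P_2)(P_2/Q_1) = 19.8360 × (22.04/1538.893) ≈ 0.284.
ε > 0: substitutes.

0.284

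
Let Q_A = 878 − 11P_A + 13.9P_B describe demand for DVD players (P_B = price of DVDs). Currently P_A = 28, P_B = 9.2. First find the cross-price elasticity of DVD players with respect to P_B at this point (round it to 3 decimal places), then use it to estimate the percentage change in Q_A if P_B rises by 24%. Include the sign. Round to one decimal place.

4.4%

At P_A = 28, P_B = 9.2: Q_A = 697.88.
∂Q_A/∂P_B = 13.9.
ε = (∂Q_A/∂P_B)(P_B/Q_A) = 13.9000 × 9.2/697.88 ≈ 0.183.
%ΔQ_A ≈ ε × %ΔP_B = 0.183 × (24%) = 4.4%.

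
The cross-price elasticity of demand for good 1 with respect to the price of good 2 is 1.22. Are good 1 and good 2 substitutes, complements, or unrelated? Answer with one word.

substitutes

ε = 1.22 > 0, so a higher price of good 2 raises demand for good 1: substitutes.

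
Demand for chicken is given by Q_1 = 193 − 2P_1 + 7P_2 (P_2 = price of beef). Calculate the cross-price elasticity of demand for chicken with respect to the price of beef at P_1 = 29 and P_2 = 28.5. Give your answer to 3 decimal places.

At P_1 = 29 and P_2 = 28.5: Q_1 = 334.5.
∂Q_1/∂P_2 = 7.
ε = (∂Q_1/∂P_2)(P_2/Q_1) = 7 × (28.5/334.5) ≈ 0.596.
Since ε > 0, chicken and beef are substitutes.

0.596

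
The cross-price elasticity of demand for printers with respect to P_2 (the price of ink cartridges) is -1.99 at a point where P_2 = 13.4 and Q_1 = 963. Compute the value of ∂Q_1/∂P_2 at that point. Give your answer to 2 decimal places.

ε = (∂Q_1/∂P_2)·(P_2/Q_1) ⇒ ∂Q_1/∂P_2 = ε·Q_1/P_2 = -1.99 × 963/13.4 ≈ -143.01.

-143.01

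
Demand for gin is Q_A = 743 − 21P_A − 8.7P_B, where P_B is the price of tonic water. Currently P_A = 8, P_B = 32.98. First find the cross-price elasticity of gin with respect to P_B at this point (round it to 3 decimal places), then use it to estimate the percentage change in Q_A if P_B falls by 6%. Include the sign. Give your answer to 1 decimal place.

6.0%

At P_A = 8, P_B = 32.98: Q_A = 288.074.
∂Q_A/∂P_B = -8.7.
ε = (∂Q_A/∂P_B)(P_B/Q_A) = -8.7000 × 32.98/288.074 ≈ -0.996.
%ΔQ_A ≈ ε × %ΔP_B = -0.996 × (-6%) = 6.0%.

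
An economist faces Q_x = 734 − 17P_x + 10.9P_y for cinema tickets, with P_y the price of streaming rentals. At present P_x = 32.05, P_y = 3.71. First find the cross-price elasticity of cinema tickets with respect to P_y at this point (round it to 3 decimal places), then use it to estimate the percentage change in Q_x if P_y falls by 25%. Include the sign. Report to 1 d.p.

At P_x = 32.05, P_y = 3.71: Q_x = 229.589.
∂Q_x/∂P_y = 10.9.
ε = (∂Q_x/∂P_y)(P_y/Q_x) = 10.9000 × 3.71/229.589 ≈ 0.176.
%ΔQ_x ≈ ε × %ΔP_y = 0.176 × (-25%) = -4.4%.

-4.4%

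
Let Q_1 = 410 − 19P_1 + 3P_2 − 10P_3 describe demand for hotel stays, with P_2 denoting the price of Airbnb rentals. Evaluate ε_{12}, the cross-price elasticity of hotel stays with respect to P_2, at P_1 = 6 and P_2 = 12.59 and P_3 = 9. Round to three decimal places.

At P_1 = 6 and P_2 = 12.59 and P_3 = 9: Q_1 = 243.77.
∂Q_1/∂P_2 = 3.
ε = (∂Q_1/∂P_2)(P_2/Q_1) = 3 × (12.59/243.77) ≈ 0.155.
Since ε > 0, hotel stays and Airbnb rentals are substitutes.

0.155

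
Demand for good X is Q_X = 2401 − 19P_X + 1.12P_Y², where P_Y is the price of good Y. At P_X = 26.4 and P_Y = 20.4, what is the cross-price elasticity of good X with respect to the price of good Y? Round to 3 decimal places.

At P_X = 26.4 and P_Y = 20.4: Q_X = 2365.499.
∂Q_X/∂P_Y = 2.24P_Y = 2.24(20.4) = 45.6960.
ε = (∂Q_X/∂P_Y)(P_Y/Q_X) = 45.6960 × (20.4/2365.499) ≈ 0.394.

0.394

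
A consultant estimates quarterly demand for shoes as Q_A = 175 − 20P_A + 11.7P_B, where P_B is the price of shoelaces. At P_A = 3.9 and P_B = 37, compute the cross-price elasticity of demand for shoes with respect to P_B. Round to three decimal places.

0.817

At P_A = 3.9 and P_B = 37: Q_A = 529.9.
∂Q_A/∂P_B = 11.7.
ε = (∂Q_A/∂P_B)(P_B/Q_A) = 11.7 × (37/529.9) ≈ 0.817.
Since ε > 0, shoes and shoelaces are substitutes.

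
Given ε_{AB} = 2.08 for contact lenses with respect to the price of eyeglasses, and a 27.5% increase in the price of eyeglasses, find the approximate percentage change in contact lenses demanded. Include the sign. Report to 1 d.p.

%ΔQ ≈ ε × %ΔP of eyeglasses = 2.08 × (27.5%) = 57.2%.
Demand for contact lenses rises by about 57.2%.

57.2%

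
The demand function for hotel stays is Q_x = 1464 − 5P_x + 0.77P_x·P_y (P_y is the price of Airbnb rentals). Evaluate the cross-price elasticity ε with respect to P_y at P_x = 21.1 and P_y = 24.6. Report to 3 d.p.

At P_x = 21.1 and P_y = 24.6: Q_x = 1758.176.
∂Q_x/∂P_y = 0.77P_x = 0.77(21.1) = 16.2470.
ε = (∂Q_x/∂P_y)(P_y/Q_x) = 16.2470 × (24.6/1758.176) ≈ 0.227.

0.227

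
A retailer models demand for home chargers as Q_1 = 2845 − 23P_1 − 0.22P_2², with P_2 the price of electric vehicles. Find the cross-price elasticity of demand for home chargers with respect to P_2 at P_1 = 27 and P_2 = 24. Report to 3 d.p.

At P_1 = 27 and P_2 = 24: Q_1 = 2097.28.
∂Q_1/∂P_2 = -0.44P_2 = -0.44(24) = -10.5600.
ε = (∂Q_1/∂P_2)(P_2/Q_1) = -10.5600 × (24/2097.28) ≈ -0.121.
ε < 0: complements.

-0.121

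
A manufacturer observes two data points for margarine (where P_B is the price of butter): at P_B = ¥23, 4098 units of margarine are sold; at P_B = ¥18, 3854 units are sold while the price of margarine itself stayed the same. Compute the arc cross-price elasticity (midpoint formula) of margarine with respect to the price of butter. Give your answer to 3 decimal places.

ΔQ_A = 3854 − 4098 = -244; ΔP_B = 18 − 23 = -5.
Midpoints: Q̄_A = 3976.0, P̄_B = 20.50.
ε = (ΔQ_A/Q̄_A)/(ΔP_B/P̄_B) = (-244/3976.0)/(-5/20.50) ≈ 0.252.
ε > 0: margarine and butter are substitutes.

0.252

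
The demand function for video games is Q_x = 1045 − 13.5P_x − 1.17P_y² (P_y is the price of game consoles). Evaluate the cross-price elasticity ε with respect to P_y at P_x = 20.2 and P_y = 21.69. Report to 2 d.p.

At P_x = 20.2 and P_y = 21.69: Q_x = 221.866.
∂Q_x/∂P_y = -2.34P_y = -2.34(21.69) = -50.7546.
ε = (∂Q_x/∂P_y)(P_y/Q_x) = -50.7546 × (21.69/221.866) ≈ -4.96.

-4.96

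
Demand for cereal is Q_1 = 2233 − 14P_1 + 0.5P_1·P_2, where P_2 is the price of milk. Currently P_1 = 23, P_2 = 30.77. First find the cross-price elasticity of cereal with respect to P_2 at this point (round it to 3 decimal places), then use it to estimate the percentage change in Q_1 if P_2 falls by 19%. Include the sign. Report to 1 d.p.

-3.0%

At P_1 = 23, P_2 = 30.77: Q_1 = 2264.855.
∂Q_1/∂P_2 = 0.5P_1 = 11.5000.
ε = (∂Q_1/∂P_2)(P_2/Q_1) = 11.5000 × 30.77/2264.855 ≈ 0.156.
%ΔQ_1 ≈ ε × %ΔP_2 = 0.156 × (-19%) = -3.0%.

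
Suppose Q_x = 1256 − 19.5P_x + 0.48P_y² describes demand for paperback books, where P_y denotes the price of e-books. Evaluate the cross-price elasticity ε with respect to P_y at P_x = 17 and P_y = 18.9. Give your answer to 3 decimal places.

0.313

At P_x = 17 and P_y = 18.9: Q_x = 1095.961.
∂Q_x/∂P_y = 0.96P_y = 0.96(18.9) = 18.1440.
ε = (∂Q_x/∂P_y)(P_y/Q_x) = 18.1440 × (18.9/1095.961) ≈ 0.313.
ε > 0: substitutes.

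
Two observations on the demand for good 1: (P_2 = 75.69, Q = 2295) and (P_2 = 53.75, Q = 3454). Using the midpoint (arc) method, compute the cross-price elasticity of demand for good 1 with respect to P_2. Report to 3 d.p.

-1.189

ΔQ_1 = 3454 − 2295 = 1159; ΔP_2 = 53.75 − 75.69 = -21.94.
Midpoints: Q̄_1 = 2874.5, P̄_2 = 64.72.
ε = (ΔQ_1/Q̄_1)/(ΔP_2/P̄_2) = (1159/2874.5)/(-21.94/64.72) ≈ -1.189.
ε < 0: good 1 and good 2 are complements.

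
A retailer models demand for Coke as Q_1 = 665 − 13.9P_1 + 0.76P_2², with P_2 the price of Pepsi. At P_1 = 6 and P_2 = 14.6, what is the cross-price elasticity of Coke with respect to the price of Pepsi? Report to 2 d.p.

0.44

At P_1 = 6 and P_2 = 14.6: Q_1 = 743.602.
∂Q_1/∂P_2 = 1.52P_2 = 1.52(14.6) = 22.1920.
ε = (∂Q_1/∂P_2)(P_2/Q_1) = 22.1920 × (14.6/743.602) ≈ 0.44.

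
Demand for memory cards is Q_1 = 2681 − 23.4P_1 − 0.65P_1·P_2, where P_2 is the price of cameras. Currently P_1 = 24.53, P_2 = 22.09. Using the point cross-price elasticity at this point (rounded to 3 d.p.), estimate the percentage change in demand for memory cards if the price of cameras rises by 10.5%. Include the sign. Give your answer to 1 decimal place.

At P_1 = 24.53, P_2 = 22.09: Q_1 = 1754.784.
∂Q_1/∂P_2 = -0.65P_1 = -15.9445.
ε = (∂Q_1/∂P_2)(P_2/Q_1) = -15.9445 × 22.09/1754.784 ≈ -0.201.
%ΔQ_1 ≈ ε × %ΔP_2 = -0.201 × (10.5%) = -2.1%.

-2.1%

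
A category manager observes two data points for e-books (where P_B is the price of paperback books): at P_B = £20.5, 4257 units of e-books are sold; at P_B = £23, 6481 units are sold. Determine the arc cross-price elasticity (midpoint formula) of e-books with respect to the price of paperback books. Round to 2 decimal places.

ΔQ_A = 6481 − 4257 = 2224; ΔP_B = 23 − 20.5 = 2.5.
Midpoints: Q̄_A = 5369.0, P̄_B = 21.75.
ε = (ΔQ_A/Q̄_A)/(ΔP_B/P̄_B) = (2224/5369.0)/(2.5/21.75) ≈ 3.60.
ε > 0: e-books and paperback books are substitutes.

3.60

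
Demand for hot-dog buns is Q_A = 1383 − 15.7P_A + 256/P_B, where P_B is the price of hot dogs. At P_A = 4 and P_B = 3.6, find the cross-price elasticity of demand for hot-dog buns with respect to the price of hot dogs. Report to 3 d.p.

At P_A = 4 and P_B = 3.6: Q_A = 1391.311.
∂Q_A/∂P_B = −256/P_B² = -19.7531.
ε = (∂Q_A/∂P_B)(P_B/Q_A) = -19.7531 × (3.6/1391.311) ≈ -0.051.
ε < 0: complements.

-0.051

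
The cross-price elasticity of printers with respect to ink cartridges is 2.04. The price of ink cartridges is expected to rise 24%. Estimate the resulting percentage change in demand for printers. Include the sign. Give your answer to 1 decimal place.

49.0%

%ΔQ ≈ ε × %ΔP of ink cartridges = 2.04 × (24%) = 49.0%.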